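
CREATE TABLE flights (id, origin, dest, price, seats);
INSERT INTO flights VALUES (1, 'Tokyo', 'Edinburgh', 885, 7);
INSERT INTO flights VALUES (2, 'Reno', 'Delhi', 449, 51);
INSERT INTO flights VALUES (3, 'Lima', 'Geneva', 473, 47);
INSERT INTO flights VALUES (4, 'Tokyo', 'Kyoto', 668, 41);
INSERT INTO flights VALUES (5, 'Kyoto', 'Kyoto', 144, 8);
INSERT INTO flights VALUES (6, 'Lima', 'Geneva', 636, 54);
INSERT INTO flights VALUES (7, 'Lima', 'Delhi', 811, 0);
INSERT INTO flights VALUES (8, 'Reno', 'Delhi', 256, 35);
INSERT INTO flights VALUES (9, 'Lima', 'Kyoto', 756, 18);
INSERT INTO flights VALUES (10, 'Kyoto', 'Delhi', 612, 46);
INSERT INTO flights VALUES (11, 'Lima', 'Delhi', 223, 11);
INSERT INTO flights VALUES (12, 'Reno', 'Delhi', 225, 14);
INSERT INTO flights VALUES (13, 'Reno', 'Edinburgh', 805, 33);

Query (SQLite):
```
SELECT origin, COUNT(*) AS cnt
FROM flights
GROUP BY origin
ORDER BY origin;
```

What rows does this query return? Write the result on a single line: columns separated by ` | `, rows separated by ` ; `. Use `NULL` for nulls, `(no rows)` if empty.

Partition flights by origin; compute COUNT(*) within each group.
  Kyoto: ids {5, 10} → COUNT(*)=2
  Lima: ids {3, 6, 7, 9, 11} → COUNT(*)=5
  Reno: ids {2, 8, 12, 13} → COUNT(*)=4
  Tokyo: ids {1, 4} → COUNT(*)=2

Kyoto | 2 ; Lima | 5 ; Reno | 4 ; Tokyo | 2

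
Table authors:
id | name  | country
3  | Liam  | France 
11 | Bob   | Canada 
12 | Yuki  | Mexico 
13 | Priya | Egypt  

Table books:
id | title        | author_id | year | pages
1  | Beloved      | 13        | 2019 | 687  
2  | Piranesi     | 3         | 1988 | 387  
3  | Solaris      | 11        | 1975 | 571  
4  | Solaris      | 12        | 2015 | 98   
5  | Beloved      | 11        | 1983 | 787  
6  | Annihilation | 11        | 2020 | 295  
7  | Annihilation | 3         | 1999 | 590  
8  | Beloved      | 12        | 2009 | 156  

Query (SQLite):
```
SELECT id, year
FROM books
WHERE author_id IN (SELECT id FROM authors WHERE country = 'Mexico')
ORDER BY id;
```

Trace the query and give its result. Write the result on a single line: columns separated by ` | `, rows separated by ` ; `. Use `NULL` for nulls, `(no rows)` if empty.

4 | 2015 ; 8 | 2009

Inner query: authors.id where country = 'Mexico'.
Outer: keep books rows whose author_id is in that set.
Inner query → {12}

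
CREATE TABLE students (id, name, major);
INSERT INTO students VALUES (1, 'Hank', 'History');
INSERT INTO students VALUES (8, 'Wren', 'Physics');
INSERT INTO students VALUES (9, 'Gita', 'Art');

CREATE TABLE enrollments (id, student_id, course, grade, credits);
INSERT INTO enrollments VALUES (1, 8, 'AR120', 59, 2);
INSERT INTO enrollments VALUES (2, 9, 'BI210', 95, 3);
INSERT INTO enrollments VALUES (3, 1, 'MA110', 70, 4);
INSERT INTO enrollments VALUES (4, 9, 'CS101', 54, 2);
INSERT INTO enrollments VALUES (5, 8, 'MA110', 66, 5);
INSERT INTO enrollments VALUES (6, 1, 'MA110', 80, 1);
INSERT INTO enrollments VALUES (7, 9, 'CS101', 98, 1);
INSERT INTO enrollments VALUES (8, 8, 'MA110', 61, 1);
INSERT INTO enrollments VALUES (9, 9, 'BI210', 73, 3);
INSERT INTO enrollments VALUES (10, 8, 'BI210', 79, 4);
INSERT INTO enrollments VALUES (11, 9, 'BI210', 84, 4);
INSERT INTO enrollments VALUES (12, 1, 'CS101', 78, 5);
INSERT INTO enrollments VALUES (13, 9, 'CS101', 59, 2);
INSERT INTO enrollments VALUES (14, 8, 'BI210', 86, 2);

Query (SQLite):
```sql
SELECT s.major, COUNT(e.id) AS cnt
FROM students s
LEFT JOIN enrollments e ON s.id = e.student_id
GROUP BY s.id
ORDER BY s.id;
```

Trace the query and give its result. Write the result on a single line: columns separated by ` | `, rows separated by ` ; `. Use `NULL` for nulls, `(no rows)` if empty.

LEFT JOIN keeps every students row; unmatched ones get NULL for enrollments columns.
Group by students.id and compute COUNT(e.id). COUNT(col) of an all-NULL group is 0.
  1: ids {3, 6, 12} → COUNT(e.id)=3
  8: ids {1, 5, 8, 10, 14} → COUNT(e.id)=5
  9: ids {2, 4, 7, 9, 11, 13} → COUNT(e.id)=6

History | 3 ; Physics | 5 ; Art | 6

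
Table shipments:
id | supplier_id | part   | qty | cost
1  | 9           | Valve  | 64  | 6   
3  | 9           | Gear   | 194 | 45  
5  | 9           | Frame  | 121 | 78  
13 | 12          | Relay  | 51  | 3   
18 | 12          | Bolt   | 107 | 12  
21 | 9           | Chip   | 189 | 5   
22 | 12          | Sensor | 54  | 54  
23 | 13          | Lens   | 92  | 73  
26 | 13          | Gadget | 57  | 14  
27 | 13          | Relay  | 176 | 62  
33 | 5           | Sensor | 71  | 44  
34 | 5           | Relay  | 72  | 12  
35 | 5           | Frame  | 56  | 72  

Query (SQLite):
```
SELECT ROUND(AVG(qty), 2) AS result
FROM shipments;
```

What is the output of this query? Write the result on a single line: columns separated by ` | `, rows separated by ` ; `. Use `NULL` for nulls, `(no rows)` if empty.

All qty values: [64, 194, 121, 51, 107, 189, 54, 92, 57, 176, 71, 72, 56].
AVG = 1304 / 13 (rounded to 2 dp).

100.31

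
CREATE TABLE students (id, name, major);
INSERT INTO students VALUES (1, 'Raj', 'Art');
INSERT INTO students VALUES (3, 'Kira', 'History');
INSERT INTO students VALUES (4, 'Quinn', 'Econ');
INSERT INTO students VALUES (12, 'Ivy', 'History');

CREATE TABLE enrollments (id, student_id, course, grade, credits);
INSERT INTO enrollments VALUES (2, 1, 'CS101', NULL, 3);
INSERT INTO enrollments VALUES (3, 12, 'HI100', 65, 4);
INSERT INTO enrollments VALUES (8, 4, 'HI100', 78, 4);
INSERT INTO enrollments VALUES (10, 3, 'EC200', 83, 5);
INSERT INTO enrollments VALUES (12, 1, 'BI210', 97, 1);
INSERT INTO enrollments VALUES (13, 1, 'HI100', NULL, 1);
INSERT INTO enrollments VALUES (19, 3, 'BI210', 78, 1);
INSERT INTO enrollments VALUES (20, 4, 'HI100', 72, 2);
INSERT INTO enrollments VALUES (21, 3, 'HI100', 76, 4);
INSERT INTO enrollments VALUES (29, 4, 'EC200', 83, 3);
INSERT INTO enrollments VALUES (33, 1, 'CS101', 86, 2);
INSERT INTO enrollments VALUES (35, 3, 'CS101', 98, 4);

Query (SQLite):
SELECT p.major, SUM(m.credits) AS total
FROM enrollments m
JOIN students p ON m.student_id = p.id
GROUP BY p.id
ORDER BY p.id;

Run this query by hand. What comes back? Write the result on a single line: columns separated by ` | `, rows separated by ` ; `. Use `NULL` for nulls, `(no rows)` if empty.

Art | 7 ; History | 14 ; Econ | 9 ; History | 4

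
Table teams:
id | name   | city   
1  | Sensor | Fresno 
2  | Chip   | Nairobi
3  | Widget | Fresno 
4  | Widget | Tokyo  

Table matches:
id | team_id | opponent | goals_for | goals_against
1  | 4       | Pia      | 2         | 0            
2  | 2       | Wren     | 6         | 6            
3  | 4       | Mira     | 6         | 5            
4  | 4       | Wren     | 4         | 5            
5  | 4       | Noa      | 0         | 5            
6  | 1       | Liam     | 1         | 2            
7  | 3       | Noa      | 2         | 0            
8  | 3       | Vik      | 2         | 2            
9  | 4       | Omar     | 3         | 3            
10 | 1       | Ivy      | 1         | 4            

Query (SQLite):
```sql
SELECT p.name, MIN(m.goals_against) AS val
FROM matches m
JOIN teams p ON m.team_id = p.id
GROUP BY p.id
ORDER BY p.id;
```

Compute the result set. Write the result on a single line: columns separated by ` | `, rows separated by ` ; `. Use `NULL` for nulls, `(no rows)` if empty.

Sensor | 2 ; Chip | 6 ; Widget | 0 ; Widget | 0

Join each matches row to its teams via team_id.
Group joined rows by teams.id; compute MIN(m.goals_against) per group.
  1: ids {6, 10} → MIN(m.goals_against)=2
  2: ids {2} → MIN(m.goals_against)=6
  3: ids {7, 8} → MIN(m.goals_against)=0
  4: ids {1, 3, 4, 5, 9} → MIN(m.goals_against)=0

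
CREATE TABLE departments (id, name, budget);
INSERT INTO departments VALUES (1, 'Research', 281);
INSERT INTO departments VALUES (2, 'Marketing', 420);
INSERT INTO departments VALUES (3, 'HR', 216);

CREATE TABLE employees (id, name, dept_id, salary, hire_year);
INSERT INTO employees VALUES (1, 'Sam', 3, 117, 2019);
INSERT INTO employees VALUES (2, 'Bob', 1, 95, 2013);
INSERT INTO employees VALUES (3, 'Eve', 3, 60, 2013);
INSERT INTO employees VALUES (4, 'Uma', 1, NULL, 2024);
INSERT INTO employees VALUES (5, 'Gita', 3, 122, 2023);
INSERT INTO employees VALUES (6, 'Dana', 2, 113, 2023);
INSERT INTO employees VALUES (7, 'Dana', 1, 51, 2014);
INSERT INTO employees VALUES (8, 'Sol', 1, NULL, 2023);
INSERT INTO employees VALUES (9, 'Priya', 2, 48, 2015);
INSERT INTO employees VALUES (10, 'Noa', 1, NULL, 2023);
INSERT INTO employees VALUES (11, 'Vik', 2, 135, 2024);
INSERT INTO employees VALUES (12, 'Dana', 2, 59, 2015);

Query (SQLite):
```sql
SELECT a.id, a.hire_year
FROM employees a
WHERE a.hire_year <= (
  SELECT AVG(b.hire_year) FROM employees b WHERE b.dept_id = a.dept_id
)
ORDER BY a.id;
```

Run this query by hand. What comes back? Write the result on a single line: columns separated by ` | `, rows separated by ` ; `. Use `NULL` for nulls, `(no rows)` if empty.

For each employees row a, compute AVG(hire_year) over rows sharing a.dept_id.
Keep row a if a.hire_year <= that per-group AVG.
  dept_id=1: AVG(hire_year) = 2019.4
  dept_id=2: AVG(hire_year) = 2019.25
  dept_id=3: AVG(hire_year) = 2018.333333

2 | 2013 ; 3 | 2013 ; 7 | 2014 ; 9 | 2015 ; 12 | 2015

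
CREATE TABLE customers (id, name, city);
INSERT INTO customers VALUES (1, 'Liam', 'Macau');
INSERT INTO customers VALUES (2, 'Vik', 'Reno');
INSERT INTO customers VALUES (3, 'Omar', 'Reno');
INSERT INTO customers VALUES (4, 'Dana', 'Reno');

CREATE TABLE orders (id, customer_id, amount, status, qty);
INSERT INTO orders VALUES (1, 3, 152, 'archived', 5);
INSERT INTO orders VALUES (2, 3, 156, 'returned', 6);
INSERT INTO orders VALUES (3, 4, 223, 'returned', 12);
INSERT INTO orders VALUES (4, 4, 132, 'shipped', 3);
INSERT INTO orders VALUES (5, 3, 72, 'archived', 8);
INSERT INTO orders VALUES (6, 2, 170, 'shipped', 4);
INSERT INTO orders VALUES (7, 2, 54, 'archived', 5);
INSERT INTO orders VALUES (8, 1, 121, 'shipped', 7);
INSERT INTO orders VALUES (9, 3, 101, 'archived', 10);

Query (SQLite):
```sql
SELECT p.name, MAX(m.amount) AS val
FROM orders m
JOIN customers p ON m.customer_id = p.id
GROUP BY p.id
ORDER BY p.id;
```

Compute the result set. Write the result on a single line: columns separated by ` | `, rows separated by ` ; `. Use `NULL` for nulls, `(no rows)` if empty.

Liam | 121 ; Vik | 170 ; Omar | 156 ; Dana | 223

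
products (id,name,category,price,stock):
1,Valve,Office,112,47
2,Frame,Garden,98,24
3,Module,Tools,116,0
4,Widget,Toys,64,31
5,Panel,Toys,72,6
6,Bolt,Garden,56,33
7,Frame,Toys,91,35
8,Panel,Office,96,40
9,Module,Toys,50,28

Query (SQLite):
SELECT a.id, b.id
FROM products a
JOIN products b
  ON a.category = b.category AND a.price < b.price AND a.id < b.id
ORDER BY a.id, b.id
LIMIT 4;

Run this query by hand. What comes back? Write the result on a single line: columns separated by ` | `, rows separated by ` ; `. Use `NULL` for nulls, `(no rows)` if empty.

4 | 5 ; 4 | 7 ; 5 | 7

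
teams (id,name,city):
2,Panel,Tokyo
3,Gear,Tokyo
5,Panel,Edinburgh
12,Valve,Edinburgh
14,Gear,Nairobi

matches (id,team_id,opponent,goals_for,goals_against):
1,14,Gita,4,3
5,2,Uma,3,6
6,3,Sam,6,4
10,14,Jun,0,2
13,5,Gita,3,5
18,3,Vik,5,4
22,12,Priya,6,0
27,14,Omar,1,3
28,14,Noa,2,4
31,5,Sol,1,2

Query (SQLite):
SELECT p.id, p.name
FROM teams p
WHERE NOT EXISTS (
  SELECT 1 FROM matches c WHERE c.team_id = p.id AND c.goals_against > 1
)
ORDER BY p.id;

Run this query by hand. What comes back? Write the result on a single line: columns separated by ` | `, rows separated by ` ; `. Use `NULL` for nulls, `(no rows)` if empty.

12 | Valve

For each teams row, check whether any matches with matching team_id has goals_against > 1.
Keep rows where that is false.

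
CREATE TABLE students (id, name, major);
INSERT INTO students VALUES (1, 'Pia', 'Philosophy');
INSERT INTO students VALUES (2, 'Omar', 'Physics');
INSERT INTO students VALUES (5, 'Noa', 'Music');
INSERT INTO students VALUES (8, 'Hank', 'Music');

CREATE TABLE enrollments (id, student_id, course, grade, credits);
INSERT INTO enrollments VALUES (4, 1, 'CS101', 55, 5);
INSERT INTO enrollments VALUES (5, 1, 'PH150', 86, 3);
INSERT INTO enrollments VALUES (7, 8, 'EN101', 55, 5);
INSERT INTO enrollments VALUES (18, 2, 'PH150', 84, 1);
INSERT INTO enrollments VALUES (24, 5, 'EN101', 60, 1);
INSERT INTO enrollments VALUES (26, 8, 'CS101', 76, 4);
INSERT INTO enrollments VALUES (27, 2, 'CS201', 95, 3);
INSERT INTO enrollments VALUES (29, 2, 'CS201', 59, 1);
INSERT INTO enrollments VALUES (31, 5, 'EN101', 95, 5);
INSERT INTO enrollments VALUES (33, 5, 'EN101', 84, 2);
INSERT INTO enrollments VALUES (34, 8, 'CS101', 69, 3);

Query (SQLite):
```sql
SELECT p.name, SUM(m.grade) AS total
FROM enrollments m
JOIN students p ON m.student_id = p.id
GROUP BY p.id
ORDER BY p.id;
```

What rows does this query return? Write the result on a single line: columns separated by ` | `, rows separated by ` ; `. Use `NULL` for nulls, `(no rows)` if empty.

Pia | 141 ; Omar | 238 ; Noa | 239 ; Hank | 200

Join each enrollments row to its students via student_id.
Group joined rows by students.id; compute SUM(m.grade) per group.
  1: ids {4, 5} → SUM(m.grade)=141
  2: ids {18, 27, 29} → SUM(m.grade)=238
  5: ids {24, 31, 33} → SUM(m.grade)=239
  8: ids {7, 26, 34} → SUM(m.grade)=200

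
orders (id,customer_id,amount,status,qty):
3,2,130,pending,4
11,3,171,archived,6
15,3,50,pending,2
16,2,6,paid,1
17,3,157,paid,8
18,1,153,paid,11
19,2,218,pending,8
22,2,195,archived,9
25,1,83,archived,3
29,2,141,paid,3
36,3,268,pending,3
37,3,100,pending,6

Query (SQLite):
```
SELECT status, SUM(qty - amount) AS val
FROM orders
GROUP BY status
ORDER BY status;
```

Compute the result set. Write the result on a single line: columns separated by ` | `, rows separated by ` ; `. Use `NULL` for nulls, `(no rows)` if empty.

For each row compute qty - amount.
Group by status; take SUM of the expression per group.
  archived: ids {11, 22, 25} → SUM(qty - amount)=-431
  paid: ids {16, 17, 18, 29} → SUM(qty - amount)=-434
  pending: ids {3, 15, 19, 36, 37} → SUM(qty - amount)=-743

archived | -431 ; paid | -434 ; pending | -743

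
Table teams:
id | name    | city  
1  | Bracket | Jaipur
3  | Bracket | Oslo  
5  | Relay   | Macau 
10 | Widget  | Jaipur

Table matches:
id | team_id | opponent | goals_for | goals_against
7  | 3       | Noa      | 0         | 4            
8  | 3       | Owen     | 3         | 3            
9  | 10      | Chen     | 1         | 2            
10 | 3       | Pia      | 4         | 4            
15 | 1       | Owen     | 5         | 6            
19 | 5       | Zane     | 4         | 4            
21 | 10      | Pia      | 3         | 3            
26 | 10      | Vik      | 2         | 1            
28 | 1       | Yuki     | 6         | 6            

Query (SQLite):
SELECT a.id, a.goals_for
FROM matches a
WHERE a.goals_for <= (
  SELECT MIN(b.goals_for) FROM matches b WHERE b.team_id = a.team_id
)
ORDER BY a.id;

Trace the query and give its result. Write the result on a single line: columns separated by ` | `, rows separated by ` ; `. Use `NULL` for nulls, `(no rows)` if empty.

7 | 0 ; 9 | 1 ; 15 | 5 ; 19 | 4

For each matches row a, compute MIN(goals_for) over rows sharing a.team_id.
Keep row a if a.goals_for <= that per-group MIN.
  team_id=1: MIN(goals_for) = 5
  team_id=3: MIN(goals_for) = 0
  team_id=5: MIN(goals_for) = 4
  team_id=10: MIN(goals_for) = 1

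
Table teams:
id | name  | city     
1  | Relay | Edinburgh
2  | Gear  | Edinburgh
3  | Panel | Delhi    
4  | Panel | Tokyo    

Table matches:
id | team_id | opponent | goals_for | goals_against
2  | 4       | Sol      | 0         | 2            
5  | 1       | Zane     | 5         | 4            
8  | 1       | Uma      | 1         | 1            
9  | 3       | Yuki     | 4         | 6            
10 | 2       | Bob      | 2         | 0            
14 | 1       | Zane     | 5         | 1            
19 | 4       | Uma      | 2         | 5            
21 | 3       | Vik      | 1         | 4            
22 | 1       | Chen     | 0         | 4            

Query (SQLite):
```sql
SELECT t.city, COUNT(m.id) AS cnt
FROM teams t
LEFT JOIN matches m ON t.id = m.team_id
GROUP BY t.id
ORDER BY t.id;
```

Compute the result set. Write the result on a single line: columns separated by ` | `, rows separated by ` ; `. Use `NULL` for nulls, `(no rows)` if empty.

LEFT JOIN keeps every teams row; unmatched ones get NULL for matches columns.
Group by teams.id and compute COUNT(m.id). COUNT(col) of an all-NULL group is 0.
  1: ids {5, 8, 14, 22} → COUNT(m.id)=4
  2: ids {10} → COUNT(m.id)=1
  3: ids {9, 21} → COUNT(m.id)=2
  4: ids {2, 19} → COUNT(m.id)=2

Edinburgh | 4 ; Edinburgh | 1 ; Delhi | 2 ; Tokyo | 2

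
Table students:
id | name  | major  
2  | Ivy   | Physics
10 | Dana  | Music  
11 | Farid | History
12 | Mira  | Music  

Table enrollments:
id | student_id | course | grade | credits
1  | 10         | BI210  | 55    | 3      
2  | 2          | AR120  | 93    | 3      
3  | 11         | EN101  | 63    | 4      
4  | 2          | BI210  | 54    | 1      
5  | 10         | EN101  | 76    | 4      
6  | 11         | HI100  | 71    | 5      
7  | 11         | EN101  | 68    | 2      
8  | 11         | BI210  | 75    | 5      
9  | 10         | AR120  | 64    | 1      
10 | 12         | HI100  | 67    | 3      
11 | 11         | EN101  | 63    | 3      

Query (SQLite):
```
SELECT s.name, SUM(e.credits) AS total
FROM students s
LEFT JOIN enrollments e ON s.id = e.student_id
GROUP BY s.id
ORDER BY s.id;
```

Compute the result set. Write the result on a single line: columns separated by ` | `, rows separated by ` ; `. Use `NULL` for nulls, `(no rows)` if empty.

Ivy | 4 ; Dana | 8 ; Farid | 19 ; Mira | 3

LEFT JOIN keeps every students row; unmatched ones get NULL for enrollments columns.
Group by students.id and compute SUM(e.credits). SUM over an all-NULL group is NULL.
  2: ids {2, 4} → SUM(e.credits)=4
  10: ids {1, 5, 9} → SUM(e.credits)=8
  11: ids {3, 6, 7, 8, 11} → SUM(e.credits)=19
  12: ids {10} → SUM(e.credits)=3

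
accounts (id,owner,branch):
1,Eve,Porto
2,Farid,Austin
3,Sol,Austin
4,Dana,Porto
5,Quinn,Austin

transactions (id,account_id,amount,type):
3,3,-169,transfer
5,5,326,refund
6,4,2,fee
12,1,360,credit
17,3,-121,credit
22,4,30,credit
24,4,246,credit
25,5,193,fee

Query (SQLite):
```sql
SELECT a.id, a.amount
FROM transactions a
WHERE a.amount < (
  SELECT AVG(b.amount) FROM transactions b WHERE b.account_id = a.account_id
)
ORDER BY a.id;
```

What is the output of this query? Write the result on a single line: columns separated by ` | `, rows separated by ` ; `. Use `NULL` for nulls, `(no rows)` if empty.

3 | -169 ; 6 | 2 ; 22 | 30 ; 25 | 193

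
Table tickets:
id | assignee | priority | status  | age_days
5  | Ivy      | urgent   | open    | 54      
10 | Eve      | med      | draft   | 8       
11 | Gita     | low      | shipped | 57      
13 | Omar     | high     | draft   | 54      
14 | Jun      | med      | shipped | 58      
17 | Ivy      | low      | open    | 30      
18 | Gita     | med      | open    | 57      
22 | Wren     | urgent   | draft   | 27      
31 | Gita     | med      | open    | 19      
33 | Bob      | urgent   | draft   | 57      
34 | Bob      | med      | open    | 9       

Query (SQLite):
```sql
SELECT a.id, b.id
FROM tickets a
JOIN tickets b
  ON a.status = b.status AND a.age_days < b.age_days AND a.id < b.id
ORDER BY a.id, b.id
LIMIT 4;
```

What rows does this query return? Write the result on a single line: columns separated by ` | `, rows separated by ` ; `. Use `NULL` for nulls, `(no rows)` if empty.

5 | 18 ; 10 | 13 ; 10 | 22 ; 10 | 33

Pairs (a,b) with same status, a.age_days < b.age_days, a.id < b.id.
status groups: draft:{10,13,22,33} open:{5,17,18,31,34} shipped:{11,14}
Ordered by (a.id, b.id); first 4.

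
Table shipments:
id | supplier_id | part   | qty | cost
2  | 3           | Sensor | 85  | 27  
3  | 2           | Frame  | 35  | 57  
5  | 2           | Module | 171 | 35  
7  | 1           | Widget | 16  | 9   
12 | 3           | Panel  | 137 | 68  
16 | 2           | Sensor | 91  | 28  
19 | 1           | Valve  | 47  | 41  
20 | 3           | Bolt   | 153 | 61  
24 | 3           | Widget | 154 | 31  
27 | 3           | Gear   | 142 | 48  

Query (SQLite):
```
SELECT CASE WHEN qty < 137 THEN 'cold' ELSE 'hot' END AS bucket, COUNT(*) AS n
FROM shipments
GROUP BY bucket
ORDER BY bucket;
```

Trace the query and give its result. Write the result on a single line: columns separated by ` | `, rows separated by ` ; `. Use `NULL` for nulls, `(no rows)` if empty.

Bucket rows by qty < 137 → 'cold' else 'hot'; count each bucket.

cold | 5 ; hot | 5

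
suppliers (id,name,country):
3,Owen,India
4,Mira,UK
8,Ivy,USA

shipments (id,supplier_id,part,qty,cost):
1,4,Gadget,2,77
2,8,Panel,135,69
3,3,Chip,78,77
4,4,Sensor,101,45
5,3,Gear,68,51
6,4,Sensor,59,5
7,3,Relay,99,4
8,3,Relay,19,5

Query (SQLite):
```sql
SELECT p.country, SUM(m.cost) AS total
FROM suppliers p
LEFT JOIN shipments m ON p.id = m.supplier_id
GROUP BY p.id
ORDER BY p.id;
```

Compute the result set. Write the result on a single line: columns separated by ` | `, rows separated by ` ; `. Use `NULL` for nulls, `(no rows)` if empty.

LEFT JOIN keeps every suppliers row; unmatched ones get NULL for shipments columns.
Group by suppliers.id and compute SUM(m.cost). SUM over an all-NULL group is NULL.
  3: ids {3, 5, 7, 8} → SUM(m.cost)=137
  4: ids {1, 4, 6} → SUM(m.cost)=127
  8: ids {2} → SUM(m.cost)=69

India | 137 ; UK | 127 ; USA | 69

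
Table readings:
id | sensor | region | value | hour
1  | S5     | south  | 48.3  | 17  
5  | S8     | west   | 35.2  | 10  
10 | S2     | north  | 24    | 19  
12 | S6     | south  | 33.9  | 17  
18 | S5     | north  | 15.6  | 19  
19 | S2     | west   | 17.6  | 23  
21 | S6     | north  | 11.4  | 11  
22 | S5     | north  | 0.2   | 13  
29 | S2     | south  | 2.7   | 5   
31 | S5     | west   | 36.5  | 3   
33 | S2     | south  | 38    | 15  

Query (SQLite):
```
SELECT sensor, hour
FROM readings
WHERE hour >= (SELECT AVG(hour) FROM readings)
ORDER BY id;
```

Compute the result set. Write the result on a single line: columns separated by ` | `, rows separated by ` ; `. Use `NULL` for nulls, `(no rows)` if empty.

S5 | 17 ; S2 | 19 ; S6 | 17 ; S5 | 19 ; S2 | 23 ; S2 | 15

Scalar subquery: AVG(hour) over all readings rows = 13.818182 (≈; comparison uses full precision).
Keep rows where hour >= that value.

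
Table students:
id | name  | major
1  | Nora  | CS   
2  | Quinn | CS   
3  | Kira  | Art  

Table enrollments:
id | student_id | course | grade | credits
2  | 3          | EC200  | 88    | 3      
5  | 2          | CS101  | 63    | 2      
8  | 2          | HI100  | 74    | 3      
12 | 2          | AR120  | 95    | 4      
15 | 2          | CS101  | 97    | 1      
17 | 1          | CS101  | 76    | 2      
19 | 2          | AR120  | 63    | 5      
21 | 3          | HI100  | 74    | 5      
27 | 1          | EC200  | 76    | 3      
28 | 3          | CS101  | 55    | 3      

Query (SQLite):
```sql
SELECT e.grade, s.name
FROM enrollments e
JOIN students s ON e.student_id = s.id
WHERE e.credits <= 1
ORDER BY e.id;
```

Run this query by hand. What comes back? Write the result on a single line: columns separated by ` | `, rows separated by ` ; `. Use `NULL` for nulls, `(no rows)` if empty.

97 | Quinn

Each enrollments row matches the students row where student_id = students.id.
Then keep rows with e.credits <= 1.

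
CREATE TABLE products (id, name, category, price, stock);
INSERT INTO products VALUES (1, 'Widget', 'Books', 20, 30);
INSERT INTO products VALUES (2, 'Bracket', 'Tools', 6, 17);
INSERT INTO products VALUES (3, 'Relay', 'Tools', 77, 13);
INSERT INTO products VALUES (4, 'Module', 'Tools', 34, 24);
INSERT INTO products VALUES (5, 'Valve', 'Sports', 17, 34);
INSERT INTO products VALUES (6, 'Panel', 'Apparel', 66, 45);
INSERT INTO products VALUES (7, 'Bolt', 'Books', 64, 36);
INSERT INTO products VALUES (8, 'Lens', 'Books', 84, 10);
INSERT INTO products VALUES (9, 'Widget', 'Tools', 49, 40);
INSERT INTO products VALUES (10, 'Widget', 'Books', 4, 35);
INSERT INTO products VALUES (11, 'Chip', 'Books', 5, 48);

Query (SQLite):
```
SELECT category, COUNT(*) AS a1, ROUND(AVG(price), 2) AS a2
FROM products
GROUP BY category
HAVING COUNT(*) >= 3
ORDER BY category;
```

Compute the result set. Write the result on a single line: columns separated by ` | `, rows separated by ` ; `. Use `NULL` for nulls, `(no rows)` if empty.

Group products by category.
Per group compute: COUNT(*), ROUND(AVG(price), 2).
HAVING: drop groups with fewer than 3 rows.
  Apparel: ids {6} → COUNT(*)=1, ROUND(AVG(price), 2)=66
  Books: ids {1, 7, 8, 10, 11} → COUNT(*)=5, ROUND(AVG(price), 2)=35.4
  Sports: ids {5} → COUNT(*)=1, ROUND(AVG(price), 2)=17
  Tools: ids {2, 3, 4, 9} → COUNT(*)=4, ROUND(AVG(price), 2)=41.5

Books | 5 | 35.4 ; Tools | 4 | 41.5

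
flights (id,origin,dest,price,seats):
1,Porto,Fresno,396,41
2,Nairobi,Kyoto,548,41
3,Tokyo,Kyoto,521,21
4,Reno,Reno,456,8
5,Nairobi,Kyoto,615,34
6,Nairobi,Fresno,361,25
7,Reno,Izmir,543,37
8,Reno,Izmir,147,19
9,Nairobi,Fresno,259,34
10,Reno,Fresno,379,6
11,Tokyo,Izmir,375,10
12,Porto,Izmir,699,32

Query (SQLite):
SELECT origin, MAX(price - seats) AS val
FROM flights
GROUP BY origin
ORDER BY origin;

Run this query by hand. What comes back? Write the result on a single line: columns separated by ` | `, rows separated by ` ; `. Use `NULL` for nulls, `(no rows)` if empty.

For each row compute price - seats.
Group by origin; take MAX of the expression per group.
  Nairobi: ids {2, 5, 6, 9} → MAX(price - seats)=581
  Porto: ids {1, 12} → MAX(price - seats)=667
  Reno: ids {4, 7, 8, 10} → MAX(price - seats)=506
  Tokyo: ids {3, 11} → MAX(price - seats)=500

Nairobi | 581 ; Porto | 667 ; Reno | 506 ; Tokyo | 500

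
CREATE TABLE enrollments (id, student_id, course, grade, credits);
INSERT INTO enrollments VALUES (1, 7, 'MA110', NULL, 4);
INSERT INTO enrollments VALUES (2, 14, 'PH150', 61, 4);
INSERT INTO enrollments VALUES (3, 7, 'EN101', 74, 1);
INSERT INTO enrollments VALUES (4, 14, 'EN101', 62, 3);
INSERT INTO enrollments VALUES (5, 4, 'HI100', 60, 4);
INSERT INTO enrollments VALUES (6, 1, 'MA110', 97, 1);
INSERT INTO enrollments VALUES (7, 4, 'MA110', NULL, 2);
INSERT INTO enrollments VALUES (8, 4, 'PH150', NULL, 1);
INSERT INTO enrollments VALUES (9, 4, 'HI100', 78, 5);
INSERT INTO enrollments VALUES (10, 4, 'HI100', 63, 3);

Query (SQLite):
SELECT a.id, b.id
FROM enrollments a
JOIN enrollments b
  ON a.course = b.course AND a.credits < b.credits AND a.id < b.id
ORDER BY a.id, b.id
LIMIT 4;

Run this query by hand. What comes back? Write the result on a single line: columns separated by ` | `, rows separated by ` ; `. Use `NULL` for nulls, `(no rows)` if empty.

Pairs (a,b) with same course, a.credits < b.credits, a.id < b.id.
course groups: EN101:{3,4} HI100:{5,9,10} MA110:{1,6,7} PH150:{2,8}
Ordered by (a.id, b.id); first 4.

3 | 4 ; 5 | 9 ; 6 | 7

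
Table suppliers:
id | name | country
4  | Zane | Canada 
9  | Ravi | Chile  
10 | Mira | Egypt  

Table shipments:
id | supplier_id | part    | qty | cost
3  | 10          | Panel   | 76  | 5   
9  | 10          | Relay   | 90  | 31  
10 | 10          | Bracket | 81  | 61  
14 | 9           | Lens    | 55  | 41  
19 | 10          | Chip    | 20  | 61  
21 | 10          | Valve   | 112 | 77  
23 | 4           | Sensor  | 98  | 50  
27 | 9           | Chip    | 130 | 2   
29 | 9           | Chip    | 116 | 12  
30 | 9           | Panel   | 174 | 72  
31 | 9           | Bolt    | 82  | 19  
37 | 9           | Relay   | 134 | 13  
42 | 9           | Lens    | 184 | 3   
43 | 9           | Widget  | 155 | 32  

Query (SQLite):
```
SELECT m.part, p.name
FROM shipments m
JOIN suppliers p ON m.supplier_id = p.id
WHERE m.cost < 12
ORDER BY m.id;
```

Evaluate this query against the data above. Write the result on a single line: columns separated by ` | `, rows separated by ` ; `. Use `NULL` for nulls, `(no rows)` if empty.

Panel | Mira ; Chip | Ravi ; Lens | Ravi

Each shipments row matches the suppliers row where supplier_id = suppliers.id.
Then keep rows with m.cost < 12.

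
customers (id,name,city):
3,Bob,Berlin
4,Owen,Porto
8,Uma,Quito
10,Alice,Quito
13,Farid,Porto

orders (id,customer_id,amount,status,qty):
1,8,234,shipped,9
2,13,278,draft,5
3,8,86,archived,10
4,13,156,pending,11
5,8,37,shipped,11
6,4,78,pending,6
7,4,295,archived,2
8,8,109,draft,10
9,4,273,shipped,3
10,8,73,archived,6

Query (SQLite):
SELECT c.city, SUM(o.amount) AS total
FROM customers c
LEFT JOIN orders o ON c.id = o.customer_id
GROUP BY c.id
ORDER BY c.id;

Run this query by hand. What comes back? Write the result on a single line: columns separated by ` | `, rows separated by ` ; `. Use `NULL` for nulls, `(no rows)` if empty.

Berlin | NULL ; Porto | 646 ; Quito | 539 ; Quito | NULL ; Porto | 434

LEFT JOIN keeps every customers row; unmatched ones get NULL for orders columns.
Group by customers.id and compute SUM(o.amount). SUM over an all-NULL group is NULL.
  3: ids {—} → SUM(o.amount)=NULL
  4: ids {6, 7, 9} → SUM(o.amount)=646
  8: ids {1, 3, 5, 8, 10} → SUM(o.amount)=539
  10: ids {—} → SUM(o.amount)=NULL
  13: ids {2, 4} → SUM(o.amount)=434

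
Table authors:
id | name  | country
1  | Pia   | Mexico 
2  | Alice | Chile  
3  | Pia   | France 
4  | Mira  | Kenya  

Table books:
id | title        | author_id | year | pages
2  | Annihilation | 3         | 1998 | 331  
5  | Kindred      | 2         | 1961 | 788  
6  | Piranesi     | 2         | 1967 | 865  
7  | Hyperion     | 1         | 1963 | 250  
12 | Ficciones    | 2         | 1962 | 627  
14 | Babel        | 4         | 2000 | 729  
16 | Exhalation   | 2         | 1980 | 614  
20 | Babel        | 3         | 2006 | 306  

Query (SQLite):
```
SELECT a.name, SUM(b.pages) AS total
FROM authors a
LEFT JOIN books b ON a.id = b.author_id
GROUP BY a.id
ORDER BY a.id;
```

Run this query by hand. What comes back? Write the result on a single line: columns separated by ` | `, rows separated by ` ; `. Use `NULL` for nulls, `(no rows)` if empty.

LEFT JOIN keeps every authors row; unmatched ones get NULL for books columns.
Group by authors.id and compute SUM(b.pages). SUM over an all-NULL group is NULL.
  1: ids {7} → SUM(b.pages)=250
  2: ids {5, 6, 12, 16} → SUM(b.pages)=2894
  3: ids {2, 20} → SUM(b.pages)=637
  4: ids {14} → SUM(b.pages)=729

Pia | 250 ; Alice | 2894 ; Pia | 637 ; Mira | 729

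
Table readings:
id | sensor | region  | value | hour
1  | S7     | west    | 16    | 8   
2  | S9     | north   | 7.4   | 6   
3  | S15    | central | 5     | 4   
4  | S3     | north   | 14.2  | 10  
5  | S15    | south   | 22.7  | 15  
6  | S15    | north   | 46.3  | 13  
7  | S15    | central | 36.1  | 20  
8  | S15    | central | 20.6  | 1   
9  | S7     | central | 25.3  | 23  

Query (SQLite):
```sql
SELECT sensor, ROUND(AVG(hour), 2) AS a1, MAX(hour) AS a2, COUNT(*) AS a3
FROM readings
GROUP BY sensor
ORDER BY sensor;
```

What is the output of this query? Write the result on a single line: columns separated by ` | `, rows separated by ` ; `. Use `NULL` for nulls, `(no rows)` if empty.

S15 | 10.6 | 20 | 5 ; S3 | 10 | 10 | 1 ; S7 | 15.5 | 23 | 2 ; S9 | 6 | 6 | 1

Group readings by sensor.
Per group compute: ROUND(AVG(hour), 2), MAX(hour), COUNT(*).
  S15: ids {3, 5, 6, 7, 8} → ROUND(AVG(hour), 2)=10.6, MAX(hour)=20, COUNT(*)=5
  S3: ids {4} → ROUND(AVG(hour), 2)=10, MAX(hour)=10, COUNT(*)=1
  S7: ids {1, 9} → ROUND(AVG(hour), 2)=15.5, MAX(hour)=23, COUNT(*)=2
  S9: ids {2} → ROUND(AVG(hour), 2)=6, MAX(hour)=6, COUNT(*)=1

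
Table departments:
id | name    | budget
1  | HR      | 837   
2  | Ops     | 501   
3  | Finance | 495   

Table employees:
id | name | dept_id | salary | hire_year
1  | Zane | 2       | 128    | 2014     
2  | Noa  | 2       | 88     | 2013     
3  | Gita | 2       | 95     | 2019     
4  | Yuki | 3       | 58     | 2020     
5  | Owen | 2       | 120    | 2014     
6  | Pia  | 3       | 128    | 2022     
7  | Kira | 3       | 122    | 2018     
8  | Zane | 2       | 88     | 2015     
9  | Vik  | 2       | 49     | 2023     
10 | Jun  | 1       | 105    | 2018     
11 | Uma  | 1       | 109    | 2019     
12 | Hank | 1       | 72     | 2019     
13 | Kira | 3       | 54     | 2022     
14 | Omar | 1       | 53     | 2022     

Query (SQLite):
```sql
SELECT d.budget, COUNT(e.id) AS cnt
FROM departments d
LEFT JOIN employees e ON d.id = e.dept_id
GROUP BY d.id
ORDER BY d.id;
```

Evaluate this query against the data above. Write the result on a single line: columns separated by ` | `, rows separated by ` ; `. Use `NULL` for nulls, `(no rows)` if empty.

837 | 4 ; 501 | 6 ; 495 | 4

LEFT JOIN keeps every departments row; unmatched ones get NULL for employees columns.
Group by departments.id and compute COUNT(e.id). COUNT(col) of an all-NULL group is 0.
  1: ids {10, 11, 12, 14} → COUNT(e.id)=4
  2: ids {1, 2, 3, 5, 8, 9} → COUNT(e.id)=6
  3: ids {4, 6, 7, 13} → COUNT(e.id)=4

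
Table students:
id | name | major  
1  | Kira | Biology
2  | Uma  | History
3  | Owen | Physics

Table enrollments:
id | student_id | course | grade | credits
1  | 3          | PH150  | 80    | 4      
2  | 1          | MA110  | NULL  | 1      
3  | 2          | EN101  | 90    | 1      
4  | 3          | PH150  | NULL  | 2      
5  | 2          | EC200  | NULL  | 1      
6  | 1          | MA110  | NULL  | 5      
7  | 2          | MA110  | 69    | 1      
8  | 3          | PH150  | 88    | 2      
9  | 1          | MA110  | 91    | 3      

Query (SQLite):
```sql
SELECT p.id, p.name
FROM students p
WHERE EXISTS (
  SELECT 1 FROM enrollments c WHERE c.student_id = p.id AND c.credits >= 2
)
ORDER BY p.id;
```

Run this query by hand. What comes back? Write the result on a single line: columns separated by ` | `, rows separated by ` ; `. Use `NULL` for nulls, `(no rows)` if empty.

1 | Kira ; 3 | Owen

For each students row, check whether any enrollments with matching student_id has credits >= 2.
Keep rows where that is true.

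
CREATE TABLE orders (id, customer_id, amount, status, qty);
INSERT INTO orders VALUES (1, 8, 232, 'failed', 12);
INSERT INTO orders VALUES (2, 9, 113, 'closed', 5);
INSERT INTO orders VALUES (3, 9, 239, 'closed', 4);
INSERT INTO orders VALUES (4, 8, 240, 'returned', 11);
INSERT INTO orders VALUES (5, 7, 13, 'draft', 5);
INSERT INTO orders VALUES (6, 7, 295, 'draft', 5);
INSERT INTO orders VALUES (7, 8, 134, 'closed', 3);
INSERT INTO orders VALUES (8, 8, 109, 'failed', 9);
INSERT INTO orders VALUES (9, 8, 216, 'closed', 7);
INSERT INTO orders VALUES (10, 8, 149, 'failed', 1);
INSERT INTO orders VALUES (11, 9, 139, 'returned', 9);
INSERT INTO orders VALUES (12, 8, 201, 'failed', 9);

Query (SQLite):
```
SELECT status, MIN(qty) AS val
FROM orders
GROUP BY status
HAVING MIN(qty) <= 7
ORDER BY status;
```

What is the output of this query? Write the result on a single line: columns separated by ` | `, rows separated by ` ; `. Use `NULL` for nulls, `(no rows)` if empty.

Partition orders by status; compute MIN(qty) within each group.
HAVING: keep groups where MIN(qty) <= 7.
  closed: ids {2, 3, 7, 9} → MIN(qty)=3
  draft: ids {5, 6} → MIN(qty)=5
  failed: ids {1, 8, 10, 12} → MIN(qty)=1
  returned: ids {4, 11} → MIN(qty)=9

closed | 3 ; draft | 5 ; failed | 1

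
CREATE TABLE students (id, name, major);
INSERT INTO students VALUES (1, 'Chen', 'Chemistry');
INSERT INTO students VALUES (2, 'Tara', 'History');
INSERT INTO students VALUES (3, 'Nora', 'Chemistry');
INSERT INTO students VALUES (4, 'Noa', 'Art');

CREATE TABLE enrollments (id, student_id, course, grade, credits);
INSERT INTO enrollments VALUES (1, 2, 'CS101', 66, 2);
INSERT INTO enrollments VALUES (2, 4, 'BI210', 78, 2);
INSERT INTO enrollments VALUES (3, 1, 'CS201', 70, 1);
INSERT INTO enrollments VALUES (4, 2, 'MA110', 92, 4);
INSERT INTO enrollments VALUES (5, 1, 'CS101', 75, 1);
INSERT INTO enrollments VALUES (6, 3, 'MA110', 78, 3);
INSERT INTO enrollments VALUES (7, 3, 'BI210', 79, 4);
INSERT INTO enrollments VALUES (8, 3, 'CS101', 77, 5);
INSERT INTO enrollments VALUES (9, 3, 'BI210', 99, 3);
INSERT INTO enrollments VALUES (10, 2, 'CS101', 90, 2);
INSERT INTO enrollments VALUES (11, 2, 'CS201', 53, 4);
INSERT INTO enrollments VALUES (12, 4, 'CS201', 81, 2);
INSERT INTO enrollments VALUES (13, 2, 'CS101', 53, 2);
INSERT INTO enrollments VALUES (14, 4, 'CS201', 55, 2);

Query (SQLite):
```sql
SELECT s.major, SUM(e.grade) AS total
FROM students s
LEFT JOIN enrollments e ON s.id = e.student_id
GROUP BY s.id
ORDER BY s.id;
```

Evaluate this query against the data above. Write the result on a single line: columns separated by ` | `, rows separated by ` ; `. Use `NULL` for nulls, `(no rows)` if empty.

Chemistry | 145 ; History | 354 ; Chemistry | 333 ; Art | 214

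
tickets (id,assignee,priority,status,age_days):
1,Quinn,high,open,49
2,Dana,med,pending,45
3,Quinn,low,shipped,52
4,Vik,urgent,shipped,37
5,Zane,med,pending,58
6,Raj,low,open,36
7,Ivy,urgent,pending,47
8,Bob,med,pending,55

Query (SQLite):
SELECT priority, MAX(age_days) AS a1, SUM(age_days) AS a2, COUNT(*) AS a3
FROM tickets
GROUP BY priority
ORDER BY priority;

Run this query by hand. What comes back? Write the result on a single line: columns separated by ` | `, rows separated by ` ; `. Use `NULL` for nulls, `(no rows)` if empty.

Group tickets by priority.
Per group compute: MAX(age_days), SUM(age_days), COUNT(*).
  high: ids {1} → MAX(age_days)=49, SUM(age_days)=49, COUNT(*)=1
  low: ids {3, 6} → MAX(age_days)=52, SUM(age_days)=88, COUNT(*)=2
  med: ids {2, 5, 8} → MAX(age_days)=58, SUM(age_days)=158, COUNT(*)=3
  urgent: ids {4, 7} → MAX(age_days)=47, SUM(age_days)=84, COUNT(*)=2

high | 49 | 49 | 1 ; low | 52 | 88 | 2 ; med | 58 | 158 | 3 ; urgent | 47 | 84 | 2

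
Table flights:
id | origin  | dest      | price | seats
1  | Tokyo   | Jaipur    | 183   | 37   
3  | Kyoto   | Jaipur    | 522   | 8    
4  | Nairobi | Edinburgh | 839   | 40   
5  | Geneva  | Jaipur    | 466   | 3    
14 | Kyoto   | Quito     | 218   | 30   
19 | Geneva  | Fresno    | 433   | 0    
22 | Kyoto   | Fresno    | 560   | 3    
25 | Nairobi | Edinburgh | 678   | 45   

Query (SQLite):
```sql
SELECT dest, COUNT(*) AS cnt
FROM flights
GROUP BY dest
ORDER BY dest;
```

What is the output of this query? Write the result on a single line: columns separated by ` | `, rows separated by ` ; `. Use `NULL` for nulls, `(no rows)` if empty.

Partition flights by dest; compute COUNT(*) within each group.
  Edinburgh: ids {4, 25} → COUNT(*)=2
  Fresno: ids {19, 22} → COUNT(*)=2
  Jaipur: ids {1, 3, 5} → COUNT(*)=3
  Quito: ids {14} → COUNT(*)=1

Edinburgh | 2 ; Fresno | 2 ; Jaipur | 3 ; Quito | 1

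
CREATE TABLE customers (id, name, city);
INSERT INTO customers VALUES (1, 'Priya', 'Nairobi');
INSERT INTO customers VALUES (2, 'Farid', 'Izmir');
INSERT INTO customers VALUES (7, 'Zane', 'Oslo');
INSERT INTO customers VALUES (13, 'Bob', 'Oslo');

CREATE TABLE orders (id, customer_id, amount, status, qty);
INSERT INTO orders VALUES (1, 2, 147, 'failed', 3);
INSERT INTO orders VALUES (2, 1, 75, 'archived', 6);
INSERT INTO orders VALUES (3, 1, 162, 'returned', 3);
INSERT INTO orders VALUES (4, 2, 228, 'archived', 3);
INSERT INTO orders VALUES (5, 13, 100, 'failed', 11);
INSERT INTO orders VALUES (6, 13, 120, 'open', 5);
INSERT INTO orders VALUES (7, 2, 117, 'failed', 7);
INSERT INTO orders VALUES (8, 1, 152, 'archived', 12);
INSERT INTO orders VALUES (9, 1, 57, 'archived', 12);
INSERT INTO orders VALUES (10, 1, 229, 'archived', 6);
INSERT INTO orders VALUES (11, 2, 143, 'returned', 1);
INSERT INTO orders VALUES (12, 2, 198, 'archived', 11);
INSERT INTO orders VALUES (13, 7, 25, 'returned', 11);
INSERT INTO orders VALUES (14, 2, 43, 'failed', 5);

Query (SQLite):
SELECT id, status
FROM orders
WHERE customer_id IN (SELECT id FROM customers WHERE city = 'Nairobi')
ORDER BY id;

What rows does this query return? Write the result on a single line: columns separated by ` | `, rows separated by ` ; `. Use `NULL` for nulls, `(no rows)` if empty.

Inner query: customers.id where city = 'Nairobi'.
Outer: keep orders rows whose customer_id is in that set.
Inner query → {1}

2 | archived ; 3 | returned ; 8 | archived ; 9 | archived ; 10 | archived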